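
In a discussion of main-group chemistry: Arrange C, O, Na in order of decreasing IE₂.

The second ionization energy removes an electron from the +1 ion. For each element: C⁺ still has 3 valence electrons; O⁺ still has 5 valence electrons; Na⁺ is the bare [Ne] core.
Core electrons are held far more tightly than valence electrons, so Na tops the IE_2 order.
Valence configurations: C⁺ [He]2s²2p¹, O⁺ [He]2s²2p³.
Approximate IE_2 values (kJ/mol): C 2353, O 3388, Na 4562.
Hence IE_2: C < O < Na.

Na, O, C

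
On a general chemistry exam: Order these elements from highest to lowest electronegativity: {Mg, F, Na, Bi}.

F, Bi, Mg, Na

F is in period 2, group 17; Na is in period 3, group 1; Mg is in period 3, group 2; Bi is in period 6, group 15.
Electronegativity increases across a period and decreases down a group, tracking effective nuclear charge and atomic size.
These span different periods and groups, so the two trends combine.
Mg > Na: both are in period 3; the period trend gives Mg the larger value.
Bi > Mg: period and group pull opposite ways; the across-period shift dominates (2.02 vs 1.31).
F > Bi: both effects reinforce here, so F is clearly the higher of the two.
Approximate values (Pauling): F 3.98, Na 0.93, Mg 1.31, Bi 2.02.
So from highest to lowest: F > Bi > Mg > Na.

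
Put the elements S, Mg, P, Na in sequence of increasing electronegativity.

Na, Mg, P, S

Na is in period 3, group 1; Mg is in period 3, group 2; P is in period 3, group 15; S is in period 3, group 16.
Atoms toward the upper right of the periodic table pull bonding electrons most strongly.
All lie in period 3, so electronegativity increases left to right.
So from lowest to highest: Na < Mg < P < S.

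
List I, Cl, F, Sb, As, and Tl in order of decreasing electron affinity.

Adding an electron releases more energy for atoms nearer the top right (short of the noble gases).
Neither a single period nor a single group — weigh both effects.
As > Tl: both effects reinforce here, so As is clearly the higher of the two.
Sb > As: this pair runs against the simple trend — see the exception note.
I > Sb: both are in period 5; the period trend gives I the larger value.
F > I: they share group 17; the group trend gives F the larger value.
Cl > F: this pair runs against the simple trend — see the exception note.
Note the exception: Sb has a higher electron affinity than As, contrary to the simple trend — both are half-filled np³, but the pairing/repulsion penalty for the added electron shrinks as the p orbitals become larger and more diffuse down the group, and for Sb that outweighs the weaker nuclear attraction.
Note the exception: Cl has a higher electron affinity than F, contrary to the simple trend — F's small 2p subshell makes the incoming electron feel strong e⁻–e⁻ repulsion, so Cl actually releases more energy on gaining an electron.
For reference (kJ/mol): F 328, Cl 349, As 78, Sb 103, I 295, Tl 19.
So from highest to lowest: Cl > F > I > Sb > As > Tl.

Cl, F, I, Sb, As, Tl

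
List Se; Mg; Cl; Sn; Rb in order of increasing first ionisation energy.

IE₁ increases left→right with effective nuclear charge and decreases top→bottom as the valence shell moves farther out.
These span different periods and groups, so the two trends combine.
Sn > Rb: Sn lies to the right of Rb in period 5, so the across-period effect alone puts Sn higher.
Mg > Sn: the two effects oppose for this pair; the down-group effect wins (738 vs 709 kJ/mol).
Se > Mg: the two effects oppose for this pair; the across-period effect wins (941 vs 738 kJ/mol).
Cl > Se: both effects reinforce here, so Cl is clearly the higher of the two.
Approximate values (kJ/mol): Mg 738, Cl 1251, Se 941, Rb 403, Sn 709.
So from lowest to highest: Rb < Sn < Mg < Se < Cl.

Rb, Sn, Mg, Se, Cl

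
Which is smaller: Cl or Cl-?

Cl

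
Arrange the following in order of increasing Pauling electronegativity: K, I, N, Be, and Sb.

Atoms toward the upper right of the periodic table pull bonding electrons most strongly.
These span different periods and groups, so the two trends combine.
Be > K: both effects reinforce here, so Be is clearly the higher of the two.
Sb > Be: the two effects oppose for this pair; the across-period effect wins (2.05 vs 1.57).
I > Sb: I lies to the right of Sb in period 5, so the across-period effect alone puts I higher.
N > I: period and group pull opposite ways; the down-group shift dominates (3.04 vs 2.66).
Tabulated electronegativity (Pauling): Be 1.57, N 3.04, K 0.82, Sb 2.05, I 2.66.
So from lowest to highest: K < Be < Sb < I < N.

K, Be, Sb, I, N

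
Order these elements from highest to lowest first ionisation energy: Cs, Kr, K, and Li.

Kr > Li > K > Cs

Li is in period 2, group 1; K is in period 4, group 1; Kr is in period 4, group 18; Cs is in period 6, group 1.
First ionization energy rises across a period (greater Z_eff holds electrons more tightly) and falls down a group (valence electrons are farther from the nucleus).
Here both period and group differ, so the two effects have to be weighed against each other.
K > Cs: K sits above Cs in group 1, so the down-group effect alone puts K higher.
Li > K: Li sits above K in group 1, so the down-group effect alone puts Li higher.
Kr > Li: period and group pull opposite ways; the across-period shift dominates (1351 vs 520 kJ/mol).
Tabulated first ionization energy (kJ/mol): Li 520, K 419, Kr 1351, Cs 376.
So from highest to lowest: Kr > Li > K > Cs.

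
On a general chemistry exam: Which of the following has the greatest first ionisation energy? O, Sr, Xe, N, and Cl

N is in period 2, group 15; O is in period 2, group 16; Cl is in period 3, group 17; Sr is in period 5, group 2; Xe is in period 5, group 18.
First ionization energy rises across a period (greater Z_eff holds electrons more tightly) and falls down a group (valence electrons are farther from the nucleus).
These span different periods and groups, so the two trends combine.
Xe > Sr: both are in period 5; the period trend gives Xe the larger value.
Cl > Xe: period and group pull opposite ways; the down-group shift dominates (1251 vs 1170 kJ/mol).
O > Cl: period and group pull opposite ways; the down-group shift dominates (1314 vs 1251 kJ/mol).
N > O: this pair runs against the simple trend — see the exception note.
Note the exception: N has a higher first ionization energy than O, contrary to the simple trend — pairing an electron in O's 2p⁴ costs repulsion energy, so O ionizes more easily than half-filled N (2p³).
Approximate values (kJ/mol): N 1402, O 1314, Cl 1251, Sr 550, Xe 1170.
The greatest first ionisation energy among these belongs to N.

N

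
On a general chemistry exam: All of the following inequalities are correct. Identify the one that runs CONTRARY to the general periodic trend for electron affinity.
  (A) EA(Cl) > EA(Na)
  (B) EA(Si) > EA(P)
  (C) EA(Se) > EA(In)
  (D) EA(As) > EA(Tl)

(B)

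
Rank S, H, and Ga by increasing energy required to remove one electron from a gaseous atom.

Across a period the outer electron is held more tightly (higher IE₁); down a group it sits in a higher shell, more shielded, and comes off more easily.
Here both period and group differ, so the two effects have to be weighed against each other.
S > Ga: relative to Ga, both the across-period and down-group shifts push S's first ionization energy up.
H > S: the two effects oppose for this pair; the down-group effect wins (1312 vs 1000 kJ/mol).
Tabulated first ionization energy (kJ/mol): H 1312, S 1000, Ga 579.
So from lowest to highest: Ga < S < H.

Ga < S < H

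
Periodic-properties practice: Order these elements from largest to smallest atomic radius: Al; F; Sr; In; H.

Sr > In > Al > F > H

H is in period 1, group 1; F is in period 2, group 17; Al is in period 3, group 13; Sr is in period 5, group 2; In is in period 5, group 13.
Moving right in a period, electrons are added to the same shell under a stronger nuclear pull, so atoms get smaller; moving down, a new shell is opened and atoms get larger.
Neither a single period nor a single group — weigh both effects.
F > H: period and group pull opposite ways; the down-group shift dominates (64 vs 32 pm).
Al > F: relative to F, both the across-period and down-group shifts push Al's atomic radius up.
In > Al: In sits below Al in group 13, so the down-group effect alone puts In larger.
Sr > In: both are in period 5; the period trend gives Sr the larger value.
Tabulated atomic radius (pm): H 32, F 64, Al 126, Sr 185, In 142.
So from largest to smallest: Sr > In > Al > F > H.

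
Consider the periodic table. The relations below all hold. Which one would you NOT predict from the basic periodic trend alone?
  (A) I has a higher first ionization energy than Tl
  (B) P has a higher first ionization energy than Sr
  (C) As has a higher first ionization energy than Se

(C)

The general trend: first ionization energy increases across a period and decreases down a group.
(A) I (period 5, group 17) vs Tl (period 6, group 13): the stated order agrees with the simple trend.
(B) P (period 3, group 15) vs Sr (period 5, group 2): the stated order agrees with the simple trend.
(C) As (period 4, group 15) vs Se (period 4, group 16): the stated order contradicts the simple trend.
The exception is (C): Se (4p⁴) ionizes more easily than half-filled As (4p³).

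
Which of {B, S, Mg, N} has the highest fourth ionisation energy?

B

After 3 electrons have been removed, what remains? B³⁺ is the bare [He] core; S³⁺ still has 3 valence electrons; Mg³⁺ is already 1 electron into the core; N³⁺ still has 2 valence electrons.
Breaking into a closed-shell core is much more expensive than removing a leftover valence electron — Mg and B have the largest IE_4 here.
Valence configurations: S³⁺ [Ne]3s²3p¹, N³⁺ [He]2s².
The numbers (kJ/mol): B 25026, S 4556, Mg 10543, N 7475.
So the fourth ionization energies run S < N < Mg < B.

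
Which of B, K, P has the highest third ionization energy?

K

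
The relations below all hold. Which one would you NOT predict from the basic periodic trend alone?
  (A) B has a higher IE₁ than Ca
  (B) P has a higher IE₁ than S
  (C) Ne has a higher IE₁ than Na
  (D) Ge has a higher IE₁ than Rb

(B)

The general trend: IE₁ increases across a period and decreases down a group.
(A) B (period 2, group 13) vs Ca (period 4, group 2): the stated order agrees with the simple trend.
(B) P (period 3, group 15) vs S (period 3, group 16): the stated order contradicts the simple trend.
(C) Ne (period 2, group 18) vs Na (period 3, group 1): the stated order agrees with the simple trend.
(D) Ge (period 4, group 14) vs Rb (period 5, group 1): the stated order agrees with the simple trend.
The exception is (B): S (3p⁴) ionizes more easily than half-filled P (3p³) because the paired 3p electron in S is pushed out by e⁻–e⁻ repulsion.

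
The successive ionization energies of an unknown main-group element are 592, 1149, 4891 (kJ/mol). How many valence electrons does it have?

Look for the largest jump between consecutive ionization energies: IE3/IE2 ≈ 4.3, far larger than any earlier ratio.
That jump marks the point where a core electron is being removed. So the atom has 2 valence electrons.

2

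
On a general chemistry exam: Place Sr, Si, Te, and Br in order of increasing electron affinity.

Sr < Si < Te < Br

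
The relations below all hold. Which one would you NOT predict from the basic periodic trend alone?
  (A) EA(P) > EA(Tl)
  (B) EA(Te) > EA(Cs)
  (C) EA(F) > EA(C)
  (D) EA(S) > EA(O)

(D)

The general trend: electron affinity increases across a period and decreases down a group.
(A) P (period 3, group 15) vs Tl (period 6, group 13): the stated order agrees with the simple trend.
(B) Te (period 5, group 16) vs Cs (period 6, group 1): the stated order agrees with the simple trend.
(C) F (period 2, group 17) vs C (period 2, group 14): the stated order agrees with the simple trend.
(D) S (period 3, group 16) vs O (period 2, group 16): the stated order contradicts the simple trend.
The exception is (D): the compact 2p subshell of O repels the added electron more than S's larger 3p does.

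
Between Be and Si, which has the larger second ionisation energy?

The second ionization energy removes an electron from the +1 ion. For each element: Be⁺ still has 1 valence electron; Si⁺ still has 3 valence electrons.
All are still removing valence electrons, so compare the +1 ions as you would atoms: IE_2 generally rises across a period (higher Z_eff) and falls down a group (larger shell), subject to the usual subshell exceptions.
Valence configurations: Be⁺ [He]2s¹, Si⁺ [Ne]3s²3p¹.
Approximate IE_2 values (kJ/mol): Be 1757, Si 1577.
So the second ionization energies run Si < Be.

Be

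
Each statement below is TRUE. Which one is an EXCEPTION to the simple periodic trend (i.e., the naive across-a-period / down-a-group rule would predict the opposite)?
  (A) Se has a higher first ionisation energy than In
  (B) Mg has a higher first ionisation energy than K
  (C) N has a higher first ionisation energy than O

(C)

The general trend: first ionisation energy increases across a period and decreases down a group.
(A) Se (period 4, group 16) vs In (period 5, group 13): the stated order agrees with the simple trend.
(B) Mg (period 3, group 2) vs K (period 4, group 1): the stated order agrees with the simple trend.
(C) N (period 2, group 15) vs O (period 2, group 16): the stated order contradicts the simple trend.
The exception is (C): pairing an electron in O's 2p⁴ costs repulsion energy, so O ionizes more easily than half-filled N (2p³).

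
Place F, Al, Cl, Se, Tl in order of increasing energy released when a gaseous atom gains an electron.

Tl, Al, Se, F, Cl

F is in period 2, group 17; Al is in period 3, group 13; Cl is in period 3, group 17; Se is in period 4, group 16; Tl is in period 6, group 13.
Adding an electron releases more energy for atoms nearer the top right (short of the noble gases).
Here both period and group differ, so the two effects have to be weighed against each other.
Al > Tl: they share group 13; the group trend gives Al the larger value.
Se > Al: period and group pull opposite ways; the across-period shift dominates (195 vs 42 kJ/mol).
F > Se: both effects reinforce here, so F is clearly the higher of the two.
Cl > F: this pair runs against the simple trend — see the exception note.
Note the exception: Cl has a higher electron affinity than F, contrary to the simple trend — F's small 2p subshell makes the incoming electron feel strong e⁻–e⁻ repulsion, so Cl actually releases more energy on gaining an electron.
Tabulated electron affinity (kJ/mol): F 328, Al 42, Cl 349, Se 195, Tl 19.
So from lowest to highest: Tl < Al < Se < F < Cl.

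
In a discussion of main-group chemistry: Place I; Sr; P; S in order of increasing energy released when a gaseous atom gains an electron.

Sr < P < S < I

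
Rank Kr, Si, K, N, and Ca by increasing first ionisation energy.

Removing the outermost electron gets harder across a period and easier down a group.
Neither a single period nor a single group — weigh both effects.
Ca > K: both are in period 4; the period trend gives Ca the larger value.
Si > Ca: both effects reinforce here, so Si is clearly the higher of the two.
Kr > Si: the two effects oppose for this pair; the across-period effect wins (1351 vs 786 kJ/mol).
N > Kr: the two effects oppose for this pair; the down-group effect wins (1402 vs 1351 kJ/mol).
Tabulated first ionization energy (kJ/mol): N 1402, Si 786, K 419, Ca 590, Kr 1351.
So from lowest to highest: K < Ca < Si < Kr < N.

K, Ca, Si, Kr, N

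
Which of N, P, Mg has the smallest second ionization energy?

The second ionization energy removes an electron from the +1 ion. For each element: N⁺ still has 4 valence electrons; P⁺ still has 4 valence electrons; Mg⁺ still has 1 valence electron.
All are still removing valence electrons, so compare the +1 ions as you would atoms: IE_2 generally rises across a period (higher Z_eff) and falls down a group (larger shell), subject to the usual subshell exceptions.
Valence configurations: N⁺ [He]2s²2p², P⁺ [Ne]3s²3p², Mg⁺ [Ne]3s¹.
Tabulated IE_2 (kJ/mol): N 2856, P 1907, Mg 1451.
So the second ionization energies run Mg < P < N.

Mg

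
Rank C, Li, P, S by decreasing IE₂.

Li > C > S > P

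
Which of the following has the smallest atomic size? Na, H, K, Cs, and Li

H

H is in period 1, group 1; Li is in period 2, group 1; Na is in period 3, group 1; K is in period 4, group 1; Cs is in period 6, group 1.
Moving right in a period, electrons are added to the same shell under a stronger nuclear pull, so atoms get smaller; moving down, a new shell is opened and atoms get larger.
All are in group 1, so atomic radius increases down the group.
The smallest atomic size among these belongs to H.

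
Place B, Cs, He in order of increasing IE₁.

He is in period 1, group 18; B is in period 2, group 13; Cs is in period 6, group 1.
Across a period the outer electron is held more tightly (higher IE₁); down a group it sits in a higher shell, more shielded, and comes off more easily.
Neither a single period nor a single group — weigh both effects.
B > Cs: both effects reinforce here, so B is clearly the higher of the two.
He > B: both effects reinforce here, so He is clearly the higher of the two.
Tabulated first ionization energy (kJ/mol): He 2372, B 801, Cs 376.
So from lowest to highest: Cs < B < He.

Cs, B, He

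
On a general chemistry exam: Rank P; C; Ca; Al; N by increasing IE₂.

Consider each +1 ion: P⁺ still has 4 valence electrons; C⁺ still has 3 valence electrons; Ca⁺ still has 1 valence electron; Al⁺ still has 2 valence electrons; N⁺ still has 4 valence electrons.
All are still removing valence electrons, so compare the +1 ions as you would atoms: IE_2 generally rises across a period (higher Z_eff) and falls down a group (larger shell), subject to the usual subshell exceptions.
Valence configurations: P⁺ [Ne]3s²3p², C⁺ [He]2s²2p¹, Ca⁺ [Ar]4s¹, Al⁺ [Ne]3s², N⁺ [He]2s²2p².
Tabulated IE_2 (kJ/mol): P 1907, C 2353, Ca 1145, Al 1817, N 2856.
Overall IE_2 order: Ca < Al < P < C < N.

Ca, Al, P, C, N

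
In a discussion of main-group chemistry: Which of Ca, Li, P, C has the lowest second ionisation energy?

The second ionization energy removes an electron from the +1 ion. For each element: Ca⁺ still has 1 valence electron; Li⁺ is the bare [He] core; P⁺ still has 4 valence electrons; C⁺ still has 3 valence electrons.
Breaking into a closed-shell core is much more expensive than removing a leftover valence electron — Li has the largest IE_2 here.
Valence configurations: Ca⁺ [Ar]4s¹, P⁺ [Ne]3s²3p², C⁺ [He]2s²2p¹.
Tabulated IE_2 (kJ/mol): Ca 1145, Li 7298, P 1907, C 2353.
Overall IE_2 order: Ca < P < C < Li.

Ca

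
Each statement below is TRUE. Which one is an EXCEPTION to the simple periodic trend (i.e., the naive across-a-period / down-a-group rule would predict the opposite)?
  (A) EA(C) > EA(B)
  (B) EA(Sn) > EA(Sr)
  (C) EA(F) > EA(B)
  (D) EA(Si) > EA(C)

(D)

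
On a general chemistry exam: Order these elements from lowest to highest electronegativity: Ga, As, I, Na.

Na < Ga < As < I

Na is in period 3, group 1; Ga is in period 4, group 13; As is in period 4, group 15; I is in period 5, group 17.
Smaller atoms with higher effective nuclear charge are more electronegative.
Neither a single period nor a single group — weigh both effects.
Ga > Na: the two effects oppose for this pair; the across-period effect wins (1.81 vs 0.93).
As > Ga: both are in period 4; the period trend gives As the larger value.
I > As: the two effects oppose for this pair; the across-period effect wins (2.66 vs 2.18).
For reference (Pauling): Na 0.93, Ga 1.81, As 2.18, I 2.66.
So from lowest to highest: Na < Ga < As < I.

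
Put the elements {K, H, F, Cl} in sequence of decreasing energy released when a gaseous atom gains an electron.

Cl, F, H, K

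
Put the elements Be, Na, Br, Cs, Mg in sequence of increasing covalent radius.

Moving right in a period, electrons are added to the same shell under a stronger nuclear pull, so atoms get smaller; moving down, a new shell is opened and atoms get larger.
These span different periods and groups, so the two trends combine.
Br > Be: period and group pull opposite ways; the down-group shift dominates (114 vs 102 pm).
Mg > Br: period and group pull opposite ways; the across-period shift dominates (139 vs 114 pm).
Na > Mg: Na lies to the left of Mg in period 3, so the across-period effect alone puts Na larger.
Cs > Na: they share group 1; the group trend gives Cs the larger value.
Approximate values (pm): Be 102, Na 155, Mg 139, Br 114, Cs 232.
So from smallest to largest: Be < Br < Mg < Na < Cs.

Be < Br < Mg < Na < Cs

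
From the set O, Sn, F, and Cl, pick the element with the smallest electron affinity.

Sn

EA tends to increase across a period and decrease down a group, though the pattern is less regular than for IE or radius.
Neither a single period nor a single group — weigh both effects.
O > Sn: relative to Sn, both the across-period and down-group shifts push O's electron affinity up.
F > O: F lies to the right of O in period 2, so the across-period effect alone puts F higher.
Cl > F: this pair runs against the simple trend — see the exception note.
Note the exception: Cl has a higher electron affinity than F, contrary to the simple trend — F's small 2p subshell makes the incoming electron feel strong e⁻–e⁻ repulsion, so Cl actually releases more energy on gaining an electron.
Tabulated electron affinity (kJ/mol): O 141, F 328, Cl 349, Sn 107.
The smallest electron affinity among these belongs to Sn.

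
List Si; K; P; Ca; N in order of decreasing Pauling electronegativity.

N, P, Si, Ca, K

N is in period 2, group 15; Si is in period 3, group 14; P is in period 3, group 15; K is in period 4, group 1; Ca is in period 4, group 2.
EN rises left→right (higher Z_eff, smaller atoms) and falls top→bottom (larger, more shielded atoms).
Here both period and group differ, so the two effects have to be weighed against each other.
Ca > K: both are in period 4; the period trend gives Ca the larger value.
Si > Ca: both effects reinforce here, so Si is clearly the higher of the two.
P > Si: P lies to the right of Si in period 3, so the across-period effect alone puts P higher.
N > P: they share group 15; the group trend gives N the larger value.
Tabulated electronegativity (Pauling): N 3.04, Si 1.90, P 2.19, K 0.82, Ca 1.00.
So from highest to lowest: N > P > Si > Ca > K.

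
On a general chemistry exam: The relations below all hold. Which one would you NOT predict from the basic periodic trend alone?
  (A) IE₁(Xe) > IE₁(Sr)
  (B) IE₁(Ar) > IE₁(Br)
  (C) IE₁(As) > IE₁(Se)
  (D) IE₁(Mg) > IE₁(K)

The general trend: IE₁ increases across a period and decreases down a group.
(A) Xe (period 5, group 18) vs Sr (period 5, group 2): the stated order agrees with the simple trend.
(B) Ar (period 3, group 18) vs Br (period 4, group 17): the stated order agrees with the simple trend.
(C) As (period 4, group 15) vs Se (period 4, group 16): the stated order contradicts the simple trend.
(D) Mg (period 3, group 2) vs K (period 4, group 1): the stated order agrees with the simple trend.
The exception is (C): Se (4p⁴) ionizes more easily than half-filled As (4p³).

(C)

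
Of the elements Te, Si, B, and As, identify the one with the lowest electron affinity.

B

B is in period 2, group 13; Si is in period 3, group 14; As is in period 4, group 15; Te is in period 5, group 16.
Electron affinity generally becomes more exothermic across a period toward the halogens and less exothermic down a group.
These sit on a diagonal, where the across-period and down-group effects partly cancel.
As > B: period and group pull opposite ways; the across-period shift dominates (78 vs 27 kJ/mol).
Si > As: the two effects oppose for this pair; the down-group effect wins (134 vs 78 kJ/mol).
Te > Si: the two effects oppose for this pair; the across-period effect wins (190 vs 134 kJ/mol).
For reference (kJ/mol): B 27, Si 134, As 78, Te 190.
The lowest electron affinity among these belongs to B.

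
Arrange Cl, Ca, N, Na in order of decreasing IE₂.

Na, N, Cl, Ca

After 1 electron has been removed, what remains? Cl⁺ still has 6 valence electrons; Ca⁺ still has 1 valence electron; N⁺ still has 4 valence electrons; Na⁺ is the bare [Ne] core.
Pulling an electron out of a noble-gas core costs far more than removing a remaining valence electron, so Na sits at the high end of IE_2.
Valence configurations: Cl⁺ [Ne]3s²3p⁴, Ca⁺ [Ar]4s¹, N⁺ [He]2s²2p².
Tabulated IE_2 (kJ/mol): Cl 2298, Ca 1145, N 2856, Na 4562.
Hence IE_2: Ca < Cl < N < Na.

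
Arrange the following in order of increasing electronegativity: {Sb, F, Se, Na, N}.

Na < Sb < Se < N < F

N is in period 2, group 15; F is in period 2, group 17; Na is in period 3, group 1; Se is in period 4, group 16; Sb is in period 5, group 15.
EN rises left→right (higher Z_eff, smaller atoms) and falls top→bottom (larger, more shielded atoms).
These span different periods and groups, so the two trends combine.
Sb > Na: the two effects oppose for this pair; the across-period effect wins (2.05 vs 0.93).
Se > Sb: both effects reinforce here, so Se is clearly the higher of the two.
N > Se: the two effects oppose for this pair; the down-group effect wins (3.04 vs 2.55).
F > N: F lies to the right of N in period 2, so the across-period effect alone puts F higher.
Approximate values (Pauling): N 3.04, F 3.98, Na 0.93, Se 2.55, Sb 2.05.
So from lowest to highest: Na < Sb < Se < N < F.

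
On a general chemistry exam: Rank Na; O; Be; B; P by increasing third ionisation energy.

IE_3 is the cost of taking one more electron from the +2 cation: Na²⁺ is already 1 electron into the core; O²⁺ still has 4 valence electrons; Be²⁺ is the bare [He] core; B²⁺ still has 1 valence electron; P²⁺ still has 3 valence electrons.
Breaking into a closed-shell core is much more expensive than removing a leftover valence electron — Na and Be have the largest IE_3 here.
Valence configurations: O²⁺ [He]2s²2p², B²⁺ [He]2s¹, P²⁺ [Ne]3s²3p¹.
The numbers (kJ/mol): Na 6910, O 5300, Be 14849, B 3660, P 2914.
Putting it together, IE_3: P < B < O < Na < Be.

P, B, O, Na, Be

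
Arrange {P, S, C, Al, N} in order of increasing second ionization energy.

Al, P, S, C, N

After 1 electron has been removed, what remains? P⁺ still has 4 valence electrons; S⁺ still has 5 valence electrons; C⁺ still has 3 valence electrons; Al⁺ still has 2 valence electrons; N⁺ still has 4 valence electrons.
All are still removing valence electrons, so compare the +1 ions as you would atoms: IE_2 generally rises across a period (higher Z_eff) and falls down a group (larger shell), subject to the usual subshell exceptions.
Valence configurations: P⁺ [Ne]3s²3p², S⁺ [Ne]3s²3p³, C⁺ [He]2s²2p¹, Al⁺ [Ne]3s², N⁺ [He]2s²2p².
Approximate IE_2 values (kJ/mol): P 1907, S 2252, C 2353, Al 1817, N 2856.
So the second ionization energies run Al < P < S < C < N.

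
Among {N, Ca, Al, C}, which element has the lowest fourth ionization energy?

C

After 3 electrons have been removed, what remains? N³⁺ still has 2 valence electrons; Ca³⁺ is already 1 electron into the core; Al³⁺ is the bare [Ne] core; C³⁺ still has 1 valence electron.
Usually core removal costs more than valence removal, but here the competition is close: a tightly held n=2 valence electron can cost more to remove than an n=3 core electron, so the actual values have to decide it.
Valence configurations: N³⁺ [He]2s², C³⁺ [He]2s¹.
The numbers (kJ/mol): N 7475, Ca 6491, Al 11577, C 6223.
So the fourth ionization energies run C < Ca < N < Al.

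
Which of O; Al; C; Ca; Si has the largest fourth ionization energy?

Al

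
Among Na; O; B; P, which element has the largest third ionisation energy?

After 2 electrons have been removed, what remains? Na²⁺ is already 1 electron into the core; O²⁺ still has 4 valence electrons; B²⁺ still has 1 valence electron; P²⁺ still has 3 valence electrons.
Breaking into a closed-shell core is much more expensive than removing a leftover valence electron — Na has the largest IE_3 here.
Valence configurations: O²⁺ [He]2s²2p², B²⁺ [He]2s¹, P²⁺ [Ne]3s²3p¹.
Tabulated IE_3 (kJ/mol): Na 6910, O 5300, B 3660, P 2914.
Overall IE_3 order: P < B < O < Na.

Na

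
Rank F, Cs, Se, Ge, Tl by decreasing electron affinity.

F is in period 2, group 17; Ge is in period 4, group 14; Se is in period 4, group 16; Cs is in period 6, group 1; Tl is in period 6, group 13.
Atoms with high Z_eff and room in the valence shell (especially the halogens) have the most exothermic electron affinities.
These span different periods and groups, so the two trends combine.
Cs > Tl: this pair runs against the simple trend — see the exception note.
Ge > Cs: relative to Cs, both the across-period and down-group shifts push Ge's electron affinity up.
Se > Ge: Se lies to the right of Ge in period 4, so the across-period effect alone puts Se higher.
F > Se: both effects reinforce here, so F is clearly the higher of the two.
Note the exception: Cs has a higher electron affinity than Tl, contrary to the simple trend — Tl's ns²np¹ configuration gives only a small electron affinity — the sparsely filled np subshell binds an added electron weakly.
Tabulated electron affinity (kJ/mol): F 328, Ge 119, Se 195, Cs 46, Tl 19.
So from highest to lowest: F > Se > Ge > Cs > Tl.

F, Se, Ge, Cs, Tl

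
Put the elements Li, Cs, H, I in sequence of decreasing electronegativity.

H is in period 1, group 1; Li is in period 2, group 1; I is in period 5, group 17; Cs is in period 6, group 1.
Electronegativity increases across a period and decreases down a group, tracking effective nuclear charge and atomic size.
These span different periods and groups, so the two trends combine.
Li > Cs: Li sits above Cs in group 1, so the down-group effect alone puts Li higher.
H > Li: they share group 1; the group trend gives H the larger value.
I > H: period and group pull opposite ways; the across-period shift dominates (2.66 vs 2.20).
Tabulated electronegativity (Pauling): H 2.20, Li 0.98, I 2.66, Cs 0.79.
So from highest to lowest: I > H > Li > Cs.

I > H > Li > Cs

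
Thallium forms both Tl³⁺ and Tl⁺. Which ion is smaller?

Both ions have Z = 81 protons, but Tl³⁺ has lost more electrons, so its remaining electrons feel a larger effective nuclear charge per electron and are pulled in more tightly.
Higher positive charge → smaller ion, so Tl⁺ > Tl³⁺.

Tl³⁺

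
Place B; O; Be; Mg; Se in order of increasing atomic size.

O < B < Be < Se < Mg

Be is in period 2, group 2; B is in period 2, group 13; O is in period 2, group 16; Mg is in period 3, group 2; Se is in period 4, group 16.
Atomic radius shrinks across a period as nuclear charge pulls the same shell inward, and grows down a group as new shells are added.
Neither a single period nor a single group — weigh both effects.
B > O: both are in period 2; the period trend gives B the larger value.
Be > B: both are in period 2; the period trend gives Be the larger value.
Se > Be: the two effects oppose for this pair; the down-group effect wins (116 vs 102 pm).
Mg > Se: period and group pull opposite ways; the across-period shift dominates (139 vs 116 pm).
Tabulated atomic radius (pm): Be 102, B 85, O 63, Mg 139, Se 116.
So from smallest to largest: O < B < Be < Se < Mg.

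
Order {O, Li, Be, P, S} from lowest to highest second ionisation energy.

Be < P < S < O < Li

Consider each +1 ion: O⁺ still has 5 valence electrons; Li⁺ is the bare [He] core; Be⁺ still has 1 valence electron; P⁺ still has 4 valence electrons; S⁺ still has 5 valence electrons.
Core electrons are held far more tightly than valence electrons, so Li tops the IE_2 order.
Valence configurations: O⁺ [He]2s²2p³, Be⁺ [He]2s¹, P⁺ [Ne]3s²3p², S⁺ [Ne]3s²3p³.
Tabulated IE_2 (kJ/mol): O 3388, Li 7298, Be 1757, P 1907, S 2252.
Hence IE_2: Be < P < S < O < Li.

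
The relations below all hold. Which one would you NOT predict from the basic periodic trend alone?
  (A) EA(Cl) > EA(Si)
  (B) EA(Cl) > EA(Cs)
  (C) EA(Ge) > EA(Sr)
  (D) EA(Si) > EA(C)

The general trend: electron affinity increases across a period and decreases down a group.
(A) Cl (period 3, group 17) vs Si (period 3, group 14): the stated order agrees with the simple trend.
(B) Cl (period 3, group 17) vs Cs (period 6, group 1): the stated order agrees with the simple trend.
(C) Ge (period 4, group 14) vs Sr (period 5, group 2): the stated order agrees with the simple trend.
(D) Si (period 3, group 14) vs C (period 2, group 14): the stated order contradicts the simple trend.
The exception is (D): Si's larger, more diffuse 3p orbitals accept an added electron slightly more readily than C's compact 2p.

(D)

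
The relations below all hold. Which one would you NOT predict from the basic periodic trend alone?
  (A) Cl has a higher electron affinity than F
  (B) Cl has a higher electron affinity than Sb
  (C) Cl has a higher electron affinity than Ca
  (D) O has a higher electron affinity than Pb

(A)

The general trend: electron affinity increases across a period and decreases down a group.
(A) Cl (period 3, group 17) vs F (period 2, group 17): the stated order contradicts the simple trend.
(B) Cl (period 3, group 17) vs Sb (period 5, group 15): the stated order agrees with the simple trend.
(C) Cl (period 3, group 17) vs Ca (period 4, group 2): the stated order agrees with the simple trend.
(D) O (period 2, group 16) vs Pb (period 6, group 14): the stated order agrees with the simple trend.
The exception is (A): F's small 2p subshell makes the incoming electron feel strong e⁻–e⁻ repulsion, so Cl actually releases more energy on gaining an electron.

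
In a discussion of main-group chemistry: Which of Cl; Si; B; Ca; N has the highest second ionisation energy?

After 1 electron has been removed, what remains? Cl⁺ still has 6 valence electrons; Si⁺ still has 3 valence electrons; B⁺ still has 2 valence electrons; Ca⁺ still has 1 valence electron; N⁺ still has 4 valence electrons.
All are still removing valence electrons, so compare the +1 ions as you would atoms: IE_2 generally rises across a period (higher Z_eff) and falls down a group (larger shell), subject to the usual subshell exceptions.
Valence configurations: Cl⁺ [Ne]3s²3p⁴, Si⁺ [Ne]3s²3p¹, B⁺ [He]2s², Ca⁺ [Ar]4s¹, N⁺ [He]2s²2p².
The numbers (kJ/mol): Cl 2298, Si 1577, B 2427, Ca 1145, N 2856.
Putting it together, IE_2: Ca < Si < Cl < B < N.

N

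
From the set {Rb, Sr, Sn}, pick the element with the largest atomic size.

Rb is in period 5, group 1; Sr is in period 5, group 2; Sn is in period 5, group 14.
Moving right in a period, electrons are added to the same shell under a stronger nuclear pull, so atoms get smaller; moving down, a new shell is opened and atoms get larger.
All lie in period 5, so atomic radius increases right to left.
The largest atomic size among these belongs to Rb.

Rb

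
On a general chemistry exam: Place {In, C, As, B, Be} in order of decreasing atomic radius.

Atomic radius shrinks across a period as nuclear charge pulls the same shell inward, and grows down a group as new shells are added.
Here both period and group differ, so the two effects have to be weighed against each other.
B > C: both are in period 2; the period trend gives B the larger value.
Be > B: Be lies to the left of B in period 2, so the across-period effect alone puts Be larger.
As > Be: the two effects oppose for this pair; the down-group effect wins (121 vs 102 pm).
In > As: both effects reinforce here, so In is clearly the larger of the two.
Tabulated atomic radius (pm): Be 102, B 85, C 75, As 121, In 142.
So from largest to smallest: In > As > Be > B > C.

In > As > Be > B > C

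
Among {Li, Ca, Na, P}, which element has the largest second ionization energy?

The second ionization energy removes an electron from the +1 ion. For each element: Li⁺ is the bare [He] core; Ca⁺ still has 1 valence electron; Na⁺ is the bare [Ne] core; P⁺ still has 4 valence electrons.
Core electrons are held far more tightly than valence electrons, so Na and Li top the IE_2 order.
Valence configurations: Ca⁺ [Ar]4s¹, P⁺ [Ne]3s²3p².
Approximate IE_2 values (kJ/mol): Li 7298, Ca 1145, Na 4562, P 1907.
So the second ionization energies run Ca < P < Na < Li.

Li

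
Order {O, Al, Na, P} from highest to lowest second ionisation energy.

Na, O, P, Al

After 1 electron has been removed, what remains? O⁺ still has 5 valence electrons; Al⁺ still has 2 valence electrons; Na⁺ is the bare [Ne] core; P⁺ still has 4 valence electrons.
Pulling an electron out of a noble-gas core costs far more than removing a remaining valence electron, so Na sits at the high end of IE_2.
Valence configurations: O⁺ [He]2s²2p³, Al⁺ [Ne]3s², P⁺ [Ne]3s²3p².
Approximate IE_2 values (kJ/mol): O 3388, Al 1817, Na 4562, P 1907.
So the second ionization energies run Al < P < O < Na.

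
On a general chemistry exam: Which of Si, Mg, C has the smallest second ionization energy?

Mg

IE_2 is the cost of taking one more electron from the +1 cation: Si⁺ still has 3 valence electrons; Mg⁺ still has 1 valence electron; C⁺ still has 3 valence electrons.
All are still removing valence electrons, so compare the +1 ions as you would atoms: IE_2 generally rises across a period (higher Z_eff) and falls down a group (larger shell), subject to the usual subshell exceptions.
Valence configurations: Si⁺ [Ne]3s²3p¹, Mg⁺ [Ne]3s¹, C⁺ [He]2s²2p¹.
Tabulated IE_2 (kJ/mol): Si 1577, Mg 1451, C 2353.
Hence IE_2: Mg < Si < C.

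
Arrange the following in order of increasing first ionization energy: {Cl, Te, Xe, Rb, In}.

Rb < In < Te < Xe < Cl

Across a period the outer electron is held more tightly (higher IE₁); down a group it sits in a higher shell, more shielded, and comes off more easily.
Neither a single period nor a single group — weigh both effects.
In > Rb: both are in period 5; the period trend gives In the larger value.
Te > In: Te lies to the right of In in period 5, so the across-period effect alone puts Te higher.
Xe > Te: both are in period 5; the period trend gives Xe the larger value.
Cl > Xe: the two effects oppose for this pair; the down-group effect wins (1251 vs 1170 kJ/mol).
Approximate values (kJ/mol): Cl 1251, Rb 403, In 558, Te 869, Xe 1170.
So from lowest to highest: Rb < In < Te < Xe < Cl.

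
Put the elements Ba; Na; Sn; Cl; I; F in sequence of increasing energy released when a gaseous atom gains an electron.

Electron affinity generally becomes more exothermic across a period toward the halogens and less exothermic down a group.
These span different periods and groups, so the two trends combine.
Na > Ba: period and group pull opposite ways; the down-group shift dominates (53 vs 14 kJ/mol).
Sn > Na: period and group pull opposite ways; the across-period shift dominates (107 vs 53 kJ/mol).
I > Sn: I lies to the right of Sn in period 5, so the across-period effect alone puts I higher.
F > I: they share group 17; the group trend gives F the larger value.
Cl > F: this pair runs against the simple trend — see the exception note.
Note the exception: Cl has a higher electron affinity than F, contrary to the simple trend — F's small 2p subshell makes the incoming electron feel strong e⁻–e⁻ repulsion, so Cl actually releases more energy on gaining an electron.
Tabulated electron affinity (kJ/mol): F 328, Na 53, Cl 349, Sn 107, I 295, Ba 14.
So from lowest to highest: Ba < Na < Sn < I < F < Cl.

Ba, Na, Sn, I, F, Cl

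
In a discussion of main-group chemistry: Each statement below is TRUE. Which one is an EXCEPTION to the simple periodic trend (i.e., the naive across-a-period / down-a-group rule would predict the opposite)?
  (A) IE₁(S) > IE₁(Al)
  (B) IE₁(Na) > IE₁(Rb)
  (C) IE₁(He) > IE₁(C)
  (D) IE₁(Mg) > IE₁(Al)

(D)

The general trend: first ionization energy increases across a period and decreases down a group.
(A) S (period 3, group 16) vs Al (period 3, group 13): the stated order agrees with the simple trend.
(B) Na (period 3, group 1) vs Rb (period 5, group 1): the stated order agrees with the simple trend.
(C) He (period 1, group 18) vs C (period 2, group 14): the stated order agrees with the simple trend.
(D) Mg (period 3, group 2) vs Al (period 3, group 13): the stated order contradicts the simple trend.
The exception is (D): Al's single 3p electron is easier to remove than one from Mg's filled 3s².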